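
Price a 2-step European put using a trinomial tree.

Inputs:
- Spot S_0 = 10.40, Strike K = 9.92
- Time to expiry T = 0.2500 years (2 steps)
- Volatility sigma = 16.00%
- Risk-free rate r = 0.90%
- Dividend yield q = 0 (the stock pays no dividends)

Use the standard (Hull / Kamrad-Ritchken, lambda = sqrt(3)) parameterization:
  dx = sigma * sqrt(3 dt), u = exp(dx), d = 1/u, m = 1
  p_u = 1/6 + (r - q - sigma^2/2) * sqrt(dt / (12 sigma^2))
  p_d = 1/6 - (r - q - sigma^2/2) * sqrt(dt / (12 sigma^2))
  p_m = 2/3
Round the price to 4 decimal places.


Answer: Price = V(0,0) = 0.1495

Derivation:
dt = T/N = 0.125000; dx = sigma*sqrt(3*dt) = 0.097980
u = exp(dx) = 1.102940; d = 1/u = 0.906667
p_u = 0.164243, p_m = 0.666667, p_d = 0.169091
Discount per step: exp(-r*dt) = 0.998876
Stock lattice S(k, j) with j the centered position index:
  k=0: S(0,+0) = 10.4000
  k=1: S(1,-1) = 9.4293; S(1,+0) = 10.4000; S(1,+1) = 11.4706
  k=2: S(2,-2) = 8.5493; S(2,-1) = 9.4293; S(2,+0) = 10.4000; S(2,+1) = 11.4706; S(2,+2) = 12.6514
Terminal payoffs V(N, j) = max(K - S_T, 0):
  V(2,-2) = 1.370724; V(2,-1) = 0.490659; V(2,+0) = 0.000000; V(2,+1) = 0.000000; V(2,+2) = 0.000000
Backward induction: V(k, j) = exp(-r*dt) * [p_u * V(k+1, j+1) + p_m * V(k+1, j) + p_d * V(k+1, j-1)]
  V(1,-1) = exp(-r*dt) * [p_u*0.000000 + p_m*0.490659 + p_d*1.370724] = 0.558254
  V(1,+0) = exp(-r*dt) * [p_u*0.000000 + p_m*0.000000 + p_d*0.490659] = 0.082873
  V(1,+1) = exp(-r*dt) * [p_u*0.000000 + p_m*0.000000 + p_d*0.000000] = 0.000000
  V(0,+0) = exp(-r*dt) * [p_u*0.000000 + p_m*0.082873 + p_d*0.558254] = 0.149476


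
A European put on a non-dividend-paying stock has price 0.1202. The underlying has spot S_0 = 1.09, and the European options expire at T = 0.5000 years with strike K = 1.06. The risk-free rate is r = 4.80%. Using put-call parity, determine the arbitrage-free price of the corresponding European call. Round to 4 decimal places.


Answer: Call price = 0.1753

Derivation:
Put-call parity: C - P = S_0 * exp(-qT) - K * exp(-rT).
S_0 * exp(-qT) = 1.0900 * 1.00000000 = 1.09000000
K * exp(-rT) = 1.0600 * 0.97628571 = 1.03486285
C = P + S*exp(-qT) - K*exp(-rT)
C = 0.1202 + 1.09000000 - 1.03486285 = 0.1753


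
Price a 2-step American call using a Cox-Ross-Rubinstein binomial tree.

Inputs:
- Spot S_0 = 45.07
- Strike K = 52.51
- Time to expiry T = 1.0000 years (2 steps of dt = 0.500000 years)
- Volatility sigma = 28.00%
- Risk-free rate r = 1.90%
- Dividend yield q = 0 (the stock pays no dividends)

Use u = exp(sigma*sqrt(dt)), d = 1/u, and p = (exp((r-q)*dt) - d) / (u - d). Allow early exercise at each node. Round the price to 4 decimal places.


dt = T/N = 0.500000
u = exp(sigma*sqrt(dt)) = 1.218950; d = 1/u = 0.820378
p = (exp((r-q)*dt) - d) / (u - d) = 0.474612
Discount per step: exp(-r*dt) = 0.990545
Stock lattice S(k, i) with i counting down-moves:
  k=0: S(0,0) = 45.0700
  k=1: S(1,0) = 54.9381; S(1,1) = 36.9744
  k=2: S(2,0) = 66.9668; S(2,1) = 45.0700; S(2,2) = 30.3330
Terminal payoffs V(N, i) = max(S_T - K, 0):
  V(2,0) = 14.456777; V(2,1) = 0.000000; V(2,2) = 0.000000
Backward induction: V(k, i) = exp(-r*dt) * [p * V(k+1, i) + (1-p) * V(k+1, i+1)]; then take max(V_cont, immediate exercise) for American.
  V(1,0) = exp(-r*dt) * [p*14.456777 + (1-p)*0.000000] = 6.796489; exercise = 2.428080; V(1,0) = max -> 6.796489
  V(1,1) = exp(-r*dt) * [p*0.000000 + (1-p)*0.000000] = 0.000000; exercise = 0.000000; V(1,1) = max -> 0.000000
  V(0,0) = exp(-r*dt) * [p*6.796489 + (1-p)*0.000000] = 3.195198; exercise = 0.000000; V(0,0) = max -> 3.195198

Answer: Price = V(0,0) = 3.1952


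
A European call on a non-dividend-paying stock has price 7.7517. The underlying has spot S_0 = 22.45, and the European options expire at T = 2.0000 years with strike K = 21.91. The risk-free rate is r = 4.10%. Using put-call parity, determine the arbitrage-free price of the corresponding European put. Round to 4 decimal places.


Answer: Put price = 5.4868

Derivation:
Put-call parity: C - P = S_0 * exp(-qT) - K * exp(-rT).
S_0 * exp(-qT) = 22.4500 * 1.00000000 = 22.45000000
K * exp(-rT) = 21.9100 * 0.92127196 = 20.18506862
P = C - S*exp(-qT) + K*exp(-rT)
P = 7.7517 - 22.45000000 + 20.18506862 = 5.4868


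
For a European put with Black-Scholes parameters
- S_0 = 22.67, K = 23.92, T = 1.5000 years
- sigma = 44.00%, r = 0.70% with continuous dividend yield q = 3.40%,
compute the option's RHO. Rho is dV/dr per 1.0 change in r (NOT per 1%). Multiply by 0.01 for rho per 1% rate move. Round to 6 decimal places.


Answer: Rho = -23.843538

Derivation:
d1 = 0.0946904732; d2 = -0.4441972702
phi(d1) = 0.3971577683; exp(-qT) = 0.9502786705; exp(-rT) = 0.9895549326
N(-d2) = 0.6715500171
Rho = -K*T*exp(-rT)*N(-d2) = -23.9200 * 1.5000 * 0.9895549326 * 0.6715500171 = -23.843538


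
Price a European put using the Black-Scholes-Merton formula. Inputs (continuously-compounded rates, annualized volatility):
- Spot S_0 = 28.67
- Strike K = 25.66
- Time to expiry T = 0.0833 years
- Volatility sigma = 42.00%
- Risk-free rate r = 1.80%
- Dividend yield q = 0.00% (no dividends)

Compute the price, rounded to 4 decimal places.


d1 = (ln(S/K) + (r - q + 0.5*sigma^2) * T) / (sigma * sqrt(T)) = 0.98799758
d2 = d1 - sigma * sqrt(T) = 0.86677828
exp(-rT) = 0.99850172; exp(-qT) = 1.00000000
P = K * exp(-rT) * N(-d2) - S_0 * exp(-qT) * N(-d1)
N(-d1) = 0.16157692; N(-d2) = 0.19303175
P = 25.6600 * 0.99850172 * 0.19303175 - 28.6700 * 1.00000000 * 0.16157692 = 0.3134

Answer: Price = 0.3134


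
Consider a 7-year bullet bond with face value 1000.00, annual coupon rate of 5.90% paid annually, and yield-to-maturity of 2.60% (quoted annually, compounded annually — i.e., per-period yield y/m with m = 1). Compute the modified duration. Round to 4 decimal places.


Coupon per period c = face * coupon_rate / m = 59.000000
Periods per year m = 1; per-period yield y/m = 0.026000
Number of cashflows N = 7
Cashflows (t years, CF_t, discount factor 1/(1+y/m)^(m*t), PV):
  t = 1.0000: CF_t = 59.000000, DF = 0.974659, PV = 57.504873
  t = 2.0000: CF_t = 59.000000, DF = 0.949960, PV = 56.047635
  t = 3.0000: CF_t = 59.000000, DF = 0.925887, PV = 54.627324
  t = 4.0000: CF_t = 59.000000, DF = 0.902424, PV = 53.243006
  t = 5.0000: CF_t = 59.000000, DF = 0.879555, PV = 51.893768
  t = 6.0000: CF_t = 59.000000, DF = 0.857266, PV = 50.578721
  t = 7.0000: CF_t = 1059.000000, DF = 0.835542, PV = 884.839363
Price P = sum_t PV_t = 1208.734692
First compute Macaulay numerator sum_t t * PV_t:
  t * PV_t at t = 1.0000: 57.504873
  t * PV_t at t = 2.0000: 112.095270
  t * PV_t at t = 3.0000: 163.881973
  t * PV_t at t = 4.0000: 212.972025
  t * PV_t at t = 5.0000: 259.468841
  t * PV_t at t = 6.0000: 303.472329
  t * PV_t at t = 7.0000: 6193.875544
Macaulay duration D = 7303.270855 / 1208.734692 = 6.042079
Modified duration = D / (1 + y/m) = 6.042079 / (1 + 0.026000) = 5.888966

Answer: Modified duration = 5.8890


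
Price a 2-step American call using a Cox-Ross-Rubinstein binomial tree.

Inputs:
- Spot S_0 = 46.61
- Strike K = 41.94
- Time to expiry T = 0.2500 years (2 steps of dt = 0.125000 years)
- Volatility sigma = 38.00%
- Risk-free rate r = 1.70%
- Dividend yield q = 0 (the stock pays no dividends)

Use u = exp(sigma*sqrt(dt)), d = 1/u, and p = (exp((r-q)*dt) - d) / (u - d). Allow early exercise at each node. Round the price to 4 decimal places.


dt = T/N = 0.125000
u = exp(sigma*sqrt(dt)) = 1.143793; d = 1/u = 0.874284
p = (exp((r-q)*dt) - d) / (u - d) = 0.474356
Discount per step: exp(-r*dt) = 0.997877
Stock lattice S(k, i) with i counting down-moves:
  k=0: S(0,0) = 46.6100
  k=1: S(1,0) = 53.3122; S(1,1) = 40.7504
  k=2: S(2,0) = 60.9782; S(2,1) = 46.6100; S(2,2) = 35.6274
Terminal payoffs V(N, i) = max(S_T - K, 0):
  V(2,0) = 19.038155; V(2,1) = 4.670000; V(2,2) = 0.000000
Backward induction: V(k, i) = exp(-r*dt) * [p * V(k+1, i) + (1-p) * V(k+1, i+1)]; then take max(V_cont, immediate exercise) for American.
  V(1,0) = exp(-r*dt) * [p*19.038155 + (1-p)*4.670000] = 11.461239; exercise = 11.372211; V(1,0) = max -> 11.461239
  V(1,1) = exp(-r*dt) * [p*4.670000 + (1-p)*0.000000] = 2.210540; exercise = 0.000000; V(1,1) = max -> 2.210540
  V(0,0) = exp(-r*dt) * [p*11.461239 + (1-p)*2.210540] = 6.584656; exercise = 4.670000; V(0,0) = max -> 6.584656

Answer: Price = V(0,0) = 6.5847


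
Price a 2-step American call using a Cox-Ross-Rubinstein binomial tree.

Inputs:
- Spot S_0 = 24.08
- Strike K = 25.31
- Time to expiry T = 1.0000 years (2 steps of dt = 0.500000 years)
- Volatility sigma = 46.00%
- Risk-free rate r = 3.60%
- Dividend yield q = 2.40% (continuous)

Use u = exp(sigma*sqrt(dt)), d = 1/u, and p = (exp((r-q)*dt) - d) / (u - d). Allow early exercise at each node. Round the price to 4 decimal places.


dt = T/N = 0.500000
u = exp(sigma*sqrt(dt)) = 1.384403; d = 1/u = 0.722333
p = (exp((r-q)*dt) - d) / (u - d) = 0.428482
Discount per step: exp(-r*dt) = 0.982161
Stock lattice S(k, i) with i counting down-moves:
  k=0: S(0,0) = 24.0800
  k=1: S(1,0) = 33.3364; S(1,1) = 17.3938
  k=2: S(2,0) = 46.1511; S(2,1) = 24.0800; S(2,2) = 12.5641
Terminal payoffs V(N, i) = max(S_T - K, 0):
  V(2,0) = 20.841057; V(2,1) = 0.000000; V(2,2) = 0.000000
Backward induction: V(k, i) = exp(-r*dt) * [p * V(k+1, i) + (1-p) * V(k+1, i+1)]; then take max(V_cont, immediate exercise) for American.
  V(1,0) = exp(-r*dt) * [p*20.841057 + (1-p)*0.000000] = 8.770713; exercise = 8.026428; V(1,0) = max -> 8.770713
  V(1,1) = exp(-r*dt) * [p*0.000000 + (1-p)*0.000000] = 0.000000; exercise = 0.000000; V(1,1) = max -> 0.000000
  V(0,0) = exp(-r*dt) * [p*8.770713 + (1-p)*0.000000] = 3.691051; exercise = 0.000000; V(0,0) = max -> 3.691051

Answer: Price = V(0,0) = 3.6911


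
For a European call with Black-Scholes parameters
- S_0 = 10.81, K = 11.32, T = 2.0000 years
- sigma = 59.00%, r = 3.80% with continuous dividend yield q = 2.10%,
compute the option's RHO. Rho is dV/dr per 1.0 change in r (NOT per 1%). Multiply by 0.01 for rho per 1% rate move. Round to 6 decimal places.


Answer: Rho = 6.986999

Derivation:
d1 = 0.4026919893; d2 = -0.4316940125
phi(d1) = 0.3678724691; exp(-qT) = 0.9588697806; exp(-rT) = 0.9268162066
N(d2) = 0.3329819098
Rho = K*T*exp(-rT)*N(d2) = 11.3200 * 2.0000 * 0.9268162066 * 0.3329819098 = 6.986999


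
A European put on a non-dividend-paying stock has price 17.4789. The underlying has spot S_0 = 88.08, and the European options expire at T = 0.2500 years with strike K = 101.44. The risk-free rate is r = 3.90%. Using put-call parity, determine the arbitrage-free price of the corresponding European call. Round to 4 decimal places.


Answer: Call price = 5.1031

Derivation:
Put-call parity: C - P = S_0 * exp(-qT) - K * exp(-rT).
S_0 * exp(-qT) = 88.0800 * 1.00000000 = 88.08000000
K * exp(-rT) = 101.4400 * 0.99029738 = 100.45576594
C = P + S*exp(-qT) - K*exp(-rT)
C = 17.4789 + 88.08000000 - 100.45576594 = 5.1031


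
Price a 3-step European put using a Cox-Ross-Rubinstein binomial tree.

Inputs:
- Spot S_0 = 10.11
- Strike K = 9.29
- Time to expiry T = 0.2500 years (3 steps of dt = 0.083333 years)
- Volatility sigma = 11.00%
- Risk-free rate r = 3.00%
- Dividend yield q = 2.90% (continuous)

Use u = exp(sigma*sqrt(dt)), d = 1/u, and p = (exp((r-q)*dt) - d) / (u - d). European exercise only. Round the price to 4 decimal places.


dt = T/N = 0.083333
u = exp(sigma*sqrt(dt)) = 1.032264; d = 1/u = 0.968745
p = (exp((r-q)*dt) - d) / (u - d) = 0.493374
Discount per step: exp(-r*dt) = 0.997503
Stock lattice S(k, i) with i counting down-moves:
  k=0: S(0,0) = 10.1100
  k=1: S(1,0) = 10.4362; S(1,1) = 9.7940
  k=2: S(2,0) = 10.7729; S(2,1) = 10.1100; S(2,2) = 9.4879
  k=3: S(3,0) = 11.1205; S(3,1) = 10.4362; S(3,2) = 9.7940; S(3,3) = 9.1913
Terminal payoffs V(N, i) = max(K - S_T, 0):
  V(3,0) = 0.000000; V(3,1) = 0.000000; V(3,2) = 0.000000; V(3,3) = 0.098655
Backward induction: V(k, i) = exp(-r*dt) * [p * V(k+1, i) + (1-p) * V(k+1, i+1)].
  V(2,0) = exp(-r*dt) * [p*0.000000 + (1-p)*0.000000] = 0.000000
  V(2,1) = exp(-r*dt) * [p*0.000000 + (1-p)*0.000000] = 0.000000
  V(2,2) = exp(-r*dt) * [p*0.000000 + (1-p)*0.098655] = 0.049857
  V(1,0) = exp(-r*dt) * [p*0.000000 + (1-p)*0.000000] = 0.000000
  V(1,1) = exp(-r*dt) * [p*0.000000 + (1-p)*0.049857] = 0.025196
  V(0,0) = exp(-r*dt) * [p*0.000000 + (1-p)*0.025196] = 0.012733

Answer: Price = V(0,0) = 0.0127


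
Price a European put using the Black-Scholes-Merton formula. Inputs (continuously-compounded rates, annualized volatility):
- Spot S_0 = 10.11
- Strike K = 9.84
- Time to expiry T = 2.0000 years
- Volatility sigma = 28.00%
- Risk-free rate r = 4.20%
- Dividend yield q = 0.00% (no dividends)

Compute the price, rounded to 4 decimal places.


Answer: Price = 1.0299

Derivation:
d1 = (ln(S/K) + (r - q + 0.5*sigma^2) * T) / (sigma * sqrt(T)) = 0.47848229
d2 = d1 - sigma * sqrt(T) = 0.08250250
exp(-rT) = 0.91943126; exp(-qT) = 1.00000000
P = K * exp(-rT) * N(-d2) - S_0 * exp(-qT) * N(-d1)
N(-d1) = 0.31615349; N(-d2) = 0.46712357
P = 9.8400 * 0.91943126 * 0.46712357 - 10.1100 * 1.00000000 * 0.31615349 = 1.0299


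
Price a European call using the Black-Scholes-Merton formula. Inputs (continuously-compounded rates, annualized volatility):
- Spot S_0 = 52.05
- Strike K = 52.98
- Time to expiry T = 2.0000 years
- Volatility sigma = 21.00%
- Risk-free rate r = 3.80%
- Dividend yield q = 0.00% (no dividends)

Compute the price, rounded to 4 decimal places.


Answer: Price = 7.5577

Derivation:
d1 = (ln(S/K) + (r - q + 0.5*sigma^2) * T) / (sigma * sqrt(T)) = 0.34476611
d2 = d1 - sigma * sqrt(T) = 0.04778126
exp(-rT) = 0.92681621; exp(-qT) = 1.00000000
C = S_0 * exp(-qT) * N(d1) - K * exp(-rT) * N(d2)
N(d1) = 0.63486489; N(d2) = 0.51905472
C = 52.0500 * 1.00000000 * 0.63486489 - 52.9800 * 0.92681621 * 0.51905472 = 7.5577


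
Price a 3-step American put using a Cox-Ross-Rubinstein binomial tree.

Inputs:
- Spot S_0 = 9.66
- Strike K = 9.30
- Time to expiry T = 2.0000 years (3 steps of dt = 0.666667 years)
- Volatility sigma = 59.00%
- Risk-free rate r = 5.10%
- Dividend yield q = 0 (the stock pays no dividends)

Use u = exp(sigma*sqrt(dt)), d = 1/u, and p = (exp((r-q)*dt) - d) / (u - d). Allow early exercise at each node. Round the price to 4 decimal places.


dt = T/N = 0.666667
u = exp(sigma*sqrt(dt)) = 1.618877; d = 1/u = 0.617712
p = (exp((r-q)*dt) - d) / (u - d) = 0.416387
Discount per step: exp(-r*dt) = 0.966572
Stock lattice S(k, i) with i counting down-moves:
  k=0: S(0,0) = 9.6600
  k=1: S(1,0) = 15.6384; S(1,1) = 5.9671
  k=2: S(2,0) = 25.3166; S(2,1) = 9.6600; S(2,2) = 3.6859
  k=3: S(3,0) = 40.9844; S(3,1) = 15.6384; S(3,2) = 5.9671; S(3,3) = 2.2769
Terminal payoffs V(N, i) = max(K - S_T, 0):
  V(3,0) = 0.000000; V(3,1) = 0.000000; V(3,2) = 3.332902; V(3,3) = 7.023146
Backward induction: V(k, i) = exp(-r*dt) * [p * V(k+1, i) + (1-p) * V(k+1, i+1)]; then take max(V_cont, immediate exercise) for American.
  V(2,0) = exp(-r*dt) * [p*0.000000 + (1-p)*0.000000] = 0.000000; exercise = 0.000000; V(2,0) = max -> 0.000000
  V(2,1) = exp(-r*dt) * [p*0.000000 + (1-p)*3.332902] = 1.880101; exercise = 0.000000; V(2,1) = max -> 1.880101
  V(2,2) = exp(-r*dt) * [p*3.332902 + (1-p)*7.023146] = 5.303167; exercise = 5.614052; V(2,2) = max -> 5.614052
  V(1,0) = exp(-r*dt) * [p*0.000000 + (1-p)*1.880101] = 1.060572; exercise = 0.000000; V(1,0) = max -> 1.060572
  V(1,1) = exp(-r*dt) * [p*1.880101 + (1-p)*5.614052] = 3.923587; exercise = 3.332902; V(1,1) = max -> 3.923587
  V(0,0) = exp(-r*dt) * [p*1.060572 + (1-p)*3.923587] = 2.640155; exercise = 0.000000; V(0,0) = max -> 2.640155

Answer: Price = V(0,0) = 2.6402


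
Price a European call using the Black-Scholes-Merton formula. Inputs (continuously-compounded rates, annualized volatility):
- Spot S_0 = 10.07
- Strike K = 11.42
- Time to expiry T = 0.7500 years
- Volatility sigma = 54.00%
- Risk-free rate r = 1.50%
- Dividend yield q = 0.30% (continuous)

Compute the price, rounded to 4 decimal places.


d1 = (ln(S/K) + (r - q + 0.5*sigma^2) * T) / (sigma * sqrt(T)) = -0.01594235
d2 = d1 - sigma * sqrt(T) = -0.48359606
exp(-rT) = 0.98881304; exp(-qT) = 0.99775253
C = S_0 * exp(-qT) * N(d1) - K * exp(-rT) * N(d2)
N(d1) = 0.49364019; N(d2) = 0.31433628
C = 10.0700 * 0.99775253 * 0.49364019 - 11.4200 * 0.98881304 * 0.31433628 = 1.4102

Answer: Price = 1.4102


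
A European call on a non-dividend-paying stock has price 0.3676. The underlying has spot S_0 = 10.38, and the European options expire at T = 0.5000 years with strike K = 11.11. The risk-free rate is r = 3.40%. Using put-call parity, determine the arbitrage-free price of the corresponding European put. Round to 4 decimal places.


Answer: Put price = 0.9103

Derivation:
Put-call parity: C - P = S_0 * exp(-qT) - K * exp(-rT).
S_0 * exp(-qT) = 10.3800 * 1.00000000 = 10.38000000
K * exp(-rT) = 11.1100 * 0.98314368 = 10.92272634
P = C - S*exp(-qT) + K*exp(-rT)
P = 0.3676 - 10.38000000 + 10.92272634 = 0.9103


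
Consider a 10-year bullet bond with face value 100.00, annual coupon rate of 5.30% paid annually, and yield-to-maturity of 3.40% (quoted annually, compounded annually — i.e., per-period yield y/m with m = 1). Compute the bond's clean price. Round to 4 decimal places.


Answer: Price = 115.8815

Derivation:
Coupon per period c = face * coupon_rate / m = 5.300000
Periods per year m = 1; per-period yield y/m = 0.034000
Number of cashflows N = 10
Cashflows (t years, CF_t, discount factor 1/(1+y/m)^(m*t), PV):
  t = 1.0000: CF_t = 5.300000, DF = 0.967118, PV = 5.125725
  t = 2.0000: CF_t = 5.300000, DF = 0.935317, PV = 4.957181
  t = 3.0000: CF_t = 5.300000, DF = 0.904562, PV = 4.794179
  t = 4.0000: CF_t = 5.300000, DF = 0.874818, PV = 4.636537
  t = 5.0000: CF_t = 5.300000, DF = 0.846052, PV = 4.484078
  t = 6.0000: CF_t = 5.300000, DF = 0.818233, PV = 4.336633
  t = 7.0000: CF_t = 5.300000, DF = 0.791327, PV = 4.194035
  t = 8.0000: CF_t = 5.300000, DF = 0.765307, PV = 4.056127
  t = 9.0000: CF_t = 5.300000, DF = 0.740142, PV = 3.922754
  t = 10.0000: CF_t = 105.300000, DF = 0.715805, PV = 75.374246
Price P = sum_t PV_t = 115.881496


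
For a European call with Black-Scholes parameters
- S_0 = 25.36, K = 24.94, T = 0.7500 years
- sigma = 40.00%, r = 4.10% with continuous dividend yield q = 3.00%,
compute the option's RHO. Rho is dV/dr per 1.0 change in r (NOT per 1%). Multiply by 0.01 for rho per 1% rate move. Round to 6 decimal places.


Answer: Rho = 8.338371

Derivation:
d1 = 0.2452300733; d2 = -0.1011800882
phi(d1) = 0.3871250825; exp(-qT) = 0.9777512372; exp(-rT) = 0.9697179723
N(d2) = 0.4597037515
Rho = K*T*exp(-rT)*N(d2) = 24.9400 * 0.7500 * 0.9697179723 * 0.4597037515 = 8.338371


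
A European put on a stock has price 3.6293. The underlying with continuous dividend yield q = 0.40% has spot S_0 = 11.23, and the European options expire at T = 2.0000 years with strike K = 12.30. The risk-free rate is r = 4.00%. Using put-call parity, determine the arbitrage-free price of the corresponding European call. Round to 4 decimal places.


Answer: Call price = 3.4155

Derivation:
Put-call parity: C - P = S_0 * exp(-qT) - K * exp(-rT).
S_0 * exp(-qT) = 11.2300 * 0.99203191 = 11.14051840
K * exp(-rT) = 12.3000 * 0.92311635 = 11.35433106
C = P + S*exp(-qT) - K*exp(-rT)
C = 3.6293 + 11.14051840 - 11.35433106 = 3.4155


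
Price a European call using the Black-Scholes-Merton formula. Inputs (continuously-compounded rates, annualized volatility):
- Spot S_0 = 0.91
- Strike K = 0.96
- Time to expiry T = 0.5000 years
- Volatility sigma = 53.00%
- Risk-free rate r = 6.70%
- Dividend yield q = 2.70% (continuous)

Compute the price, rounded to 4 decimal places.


Answer: Price = 0.1210

Derivation:
d1 = (ln(S/K) + (r - q + 0.5*sigma^2) * T) / (sigma * sqrt(T)) = 0.09802452
d2 = d1 - sigma * sqrt(T) = -0.27674208
exp(-rT) = 0.96705491; exp(-qT) = 0.98659072
C = S_0 * exp(-qT) * N(d1) - K * exp(-rT) * N(d2)
N(d1) = 0.53904359; N(d2) = 0.39098908
C = 0.9100 * 0.98659072 * 0.53904359 - 0.9600 * 0.96705491 * 0.39098908 = 0.1210


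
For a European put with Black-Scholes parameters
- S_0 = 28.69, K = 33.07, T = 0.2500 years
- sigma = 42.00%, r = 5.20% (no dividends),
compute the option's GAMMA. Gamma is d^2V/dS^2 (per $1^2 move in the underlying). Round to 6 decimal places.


Answer: Gamma = 0.058151

Derivation:
d1 = -0.5096566524; d2 = -0.7196566524
phi(d1) = 0.3503532020; exp(-qT) = 1.0000000000; exp(-rT) = 0.9870841350
Gamma = exp(-qT) * phi(d1) / (S * sigma * sqrt(T)) = 1.0000000000 * 0.3503532020 / (28.6900 * 0.4200 * 0.5000000000) = 0.058151


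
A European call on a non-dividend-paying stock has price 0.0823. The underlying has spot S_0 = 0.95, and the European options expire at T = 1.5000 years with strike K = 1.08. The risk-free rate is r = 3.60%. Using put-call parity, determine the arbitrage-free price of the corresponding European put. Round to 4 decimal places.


Put-call parity: C - P = S_0 * exp(-qT) - K * exp(-rT).
S_0 * exp(-qT) = 0.9500 * 1.00000000 = 0.95000000
K * exp(-rT) = 1.0800 * 0.94743211 = 1.02322668
P = C - S*exp(-qT) + K*exp(-rT)
P = 0.0823 - 0.95000000 + 1.02322668 = 0.1555

Answer: Put price = 0.1555


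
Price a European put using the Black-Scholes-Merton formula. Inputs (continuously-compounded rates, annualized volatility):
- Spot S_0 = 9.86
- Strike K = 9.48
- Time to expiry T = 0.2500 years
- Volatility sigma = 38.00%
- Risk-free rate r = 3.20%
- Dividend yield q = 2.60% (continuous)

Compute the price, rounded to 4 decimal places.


Answer: Price = 0.5474

Derivation:
d1 = (ln(S/K) + (r - q + 0.5*sigma^2) * T) / (sigma * sqrt(T)) = 0.30974659
d2 = d1 - sigma * sqrt(T) = 0.11974659
exp(-rT) = 0.99203191; exp(-qT) = 0.99352108
P = K * exp(-rT) * N(-d2) - S_0 * exp(-qT) * N(-d1)
N(-d1) = 0.37837683; N(-d2) = 0.45234195
P = 9.4800 * 0.99203191 * 0.45234195 - 9.8600 * 0.99352108 * 0.37837683 = 0.5474


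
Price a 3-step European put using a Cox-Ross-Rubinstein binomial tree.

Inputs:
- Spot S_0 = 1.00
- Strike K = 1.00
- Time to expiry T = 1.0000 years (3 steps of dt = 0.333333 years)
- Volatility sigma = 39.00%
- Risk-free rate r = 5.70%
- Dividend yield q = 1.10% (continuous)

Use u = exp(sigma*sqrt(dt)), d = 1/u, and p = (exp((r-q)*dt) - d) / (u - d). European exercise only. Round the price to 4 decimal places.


dt = T/N = 0.333333
u = exp(sigma*sqrt(dt)) = 1.252531; d = 1/u = 0.798383
p = (exp((r-q)*dt) - d) / (u - d) = 0.477968
Discount per step: exp(-r*dt) = 0.981179
Stock lattice S(k, i) with i counting down-moves:
  k=0: S(0,0) = 1.0000
  k=1: S(1,0) = 1.2525; S(1,1) = 0.7984
  k=2: S(2,0) = 1.5688; S(2,1) = 1.0000; S(2,2) = 0.6374
  k=3: S(3,0) = 1.9650; S(3,1) = 1.2525; S(3,2) = 0.7984; S(3,3) = 0.5089
Terminal payoffs V(N, i) = max(K - S_T, 0):
  V(3,0) = 0.000000; V(3,1) = 0.000000; V(3,2) = 0.201617; V(3,3) = 0.491098
Backward induction: V(k, i) = exp(-r*dt) * [p * V(k+1, i) + (1-p) * V(k+1, i+1)].
  V(2,0) = exp(-r*dt) * [p*0.000000 + (1-p)*0.000000] = 0.000000
  V(2,1) = exp(-r*dt) * [p*0.000000 + (1-p)*0.201617] = 0.103270
  V(2,2) = exp(-r*dt) * [p*0.201617 + (1-p)*0.491098] = 0.346097
  V(1,0) = exp(-r*dt) * [p*0.000000 + (1-p)*0.103270] = 0.052895
  V(1,1) = exp(-r*dt) * [p*0.103270 + (1-p)*0.346097] = 0.225704
  V(0,0) = exp(-r*dt) * [p*0.052895 + (1-p)*0.225704] = 0.140413

Answer: Price = V(0,0) = 0.1404


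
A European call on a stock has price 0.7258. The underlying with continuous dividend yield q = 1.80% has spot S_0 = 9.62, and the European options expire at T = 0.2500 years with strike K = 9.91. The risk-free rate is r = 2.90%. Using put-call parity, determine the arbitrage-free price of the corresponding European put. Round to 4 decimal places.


Answer: Put price = 0.9874

Derivation:
Put-call parity: C - P = S_0 * exp(-qT) - K * exp(-rT).
S_0 * exp(-qT) = 9.6200 * 0.99551011 = 9.57680726
K * exp(-rT) = 9.9100 * 0.99277622 = 9.83841232
P = C - S*exp(-qT) + K*exp(-rT)
P = 0.7258 - 9.57680726 + 9.83841232 = 0.9874


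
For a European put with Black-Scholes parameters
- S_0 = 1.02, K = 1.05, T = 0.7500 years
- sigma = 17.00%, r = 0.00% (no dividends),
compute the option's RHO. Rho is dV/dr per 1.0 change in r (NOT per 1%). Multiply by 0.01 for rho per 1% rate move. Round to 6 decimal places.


d1 = -0.1232815138; d2 = -0.2705058325
phi(d1) = 0.3959221417; exp(-qT) = 1.0000000000; exp(-rT) = 1.0000000000
N(-d2) = 0.6066144348
Rho = -K*T*exp(-rT)*N(-d2) = -1.0500 * 0.7500 * 1.0000000000 * 0.6066144348 = -0.477709

Answer: Rho = -0.477709


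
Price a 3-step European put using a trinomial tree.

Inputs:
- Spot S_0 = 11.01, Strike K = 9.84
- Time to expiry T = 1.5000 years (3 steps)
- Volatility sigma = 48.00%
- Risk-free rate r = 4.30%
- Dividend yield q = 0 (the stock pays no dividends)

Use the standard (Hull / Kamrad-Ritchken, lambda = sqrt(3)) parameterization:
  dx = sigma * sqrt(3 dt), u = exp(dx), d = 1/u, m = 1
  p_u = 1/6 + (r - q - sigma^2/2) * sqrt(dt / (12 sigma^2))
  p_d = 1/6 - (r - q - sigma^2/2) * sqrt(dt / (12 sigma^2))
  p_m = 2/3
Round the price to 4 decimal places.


dt = T/N = 0.500000; dx = sigma*sqrt(3*dt) = 0.587878
u = exp(dx) = 1.800164; d = 1/u = 0.555505
p_u = 0.135963, p_m = 0.666667, p_d = 0.197370
Discount per step: exp(-r*dt) = 0.978729
Stock lattice S(k, j) with j the centered position index:
  k=0: S(0,+0) = 11.0100
  k=1: S(1,-1) = 6.1161; S(1,+0) = 11.0100; S(1,+1) = 19.8198
  k=2: S(2,-2) = 3.3975; S(2,-1) = 6.1161; S(2,+0) = 11.0100; S(2,+1) = 19.8198; S(2,+2) = 35.6789
  k=3: S(3,-3) = 1.8873; S(3,-2) = 3.3975; S(3,-1) = 6.1161; S(3,+0) = 11.0100; S(3,+1) = 19.8198; S(3,+2) = 35.6789; S(3,+3) = 64.2278
Terminal payoffs V(N, j) = max(K - S_T, 0):
  V(3,-3) = 7.952655; V(3,-2) = 6.442469; V(3,-1) = 3.723889; V(3,+0) = 0.000000; V(3,+1) = 0.000000; V(3,+2) = 0.000000; V(3,+3) = 0.000000
Backward induction: V(k, j) = exp(-r*dt) * [p_u * V(k+1, j+1) + p_m * V(k+1, j) + p_d * V(k+1, j-1)]
  V(2,-2) = exp(-r*dt) * [p_u*3.723889 + p_m*6.442469 + p_d*7.952655] = 6.235396
  V(2,-1) = exp(-r*dt) * [p_u*0.000000 + p_m*3.723889 + p_d*6.442469] = 3.674293
  V(2,+0) = exp(-r*dt) * [p_u*0.000000 + p_m*0.000000 + p_d*3.723889] = 0.719352
  V(2,+1) = exp(-r*dt) * [p_u*0.000000 + p_m*0.000000 + p_d*0.000000] = 0.000000
  V(2,+2) = exp(-r*dt) * [p_u*0.000000 + p_m*0.000000 + p_d*0.000000] = 0.000000
  V(1,-1) = exp(-r*dt) * [p_u*0.719352 + p_m*3.674293 + p_d*6.235396] = 3.697655
  V(1,+0) = exp(-r*dt) * [p_u*0.000000 + p_m*0.719352 + p_d*3.674293] = 1.179138
  V(1,+1) = exp(-r*dt) * [p_u*0.000000 + p_m*0.000000 + p_d*0.719352] = 0.138959
  V(0,+0) = exp(-r*dt) * [p_u*0.138959 + p_m*1.179138 + p_d*3.697655] = 1.502147

Answer: Price = V(0,0) = 1.5021


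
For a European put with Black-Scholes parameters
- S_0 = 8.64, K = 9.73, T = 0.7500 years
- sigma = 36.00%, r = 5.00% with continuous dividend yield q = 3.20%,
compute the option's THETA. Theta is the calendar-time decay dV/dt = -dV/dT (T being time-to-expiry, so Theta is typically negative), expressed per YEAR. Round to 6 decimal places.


d1 = -0.1819016225; d2 = -0.4936707678
phi(d1) = 0.3923964362; exp(-qT) = 0.9762857098; exp(-rT) = 0.9631944177
Theta = -S*exp(-qT)*phi(d1)*sigma/(2*sqrt(T)) + r*K*exp(-rT)*N(-d2) - q*S*exp(-qT)*N(-d1)
N(-d1) = 0.5721700344; N(-d2) = 0.6892306434; sqrt(T) = 0.8660254038
Term 1 = -8.6400 * 0.9762857098 * 0.3923964362 * 0.3600 / (2 * 0.8660254038) = -0.6879511528
Term 2 = 0.0500 * 9.7300 * 0.9631944177 * 0.6892306434 = 0.3229694022
Term 3 = -0.0320 * 8.6400 * 0.9762857098 * 0.5721700344 = -0.1544421229
Theta = -0.6879511528 + (0.3229694022) + (-0.1544421229) = -0.519424

Answer: Theta = -0.519424


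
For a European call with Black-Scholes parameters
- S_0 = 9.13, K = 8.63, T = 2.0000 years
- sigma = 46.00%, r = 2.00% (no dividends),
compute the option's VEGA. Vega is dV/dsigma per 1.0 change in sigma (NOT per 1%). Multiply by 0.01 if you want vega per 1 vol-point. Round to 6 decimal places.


d1 = 0.4733329591; d2 = -0.1772052796
phi(d1) = 0.3566641921; exp(-qT) = 1.0000000000; exp(-rT) = 0.9607894392
Vega = S * exp(-qT) * phi(d1) * sqrt(T) = 9.1300 * 1.0000000000 * 0.3566641921 * 1.4142135624 = 4.605166

Answer: Vega = 4.605166


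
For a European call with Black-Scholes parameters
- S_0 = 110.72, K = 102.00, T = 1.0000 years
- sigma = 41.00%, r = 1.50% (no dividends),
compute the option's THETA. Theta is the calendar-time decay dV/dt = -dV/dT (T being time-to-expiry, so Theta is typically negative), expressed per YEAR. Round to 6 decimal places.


d1 = 0.4416626307; d2 = 0.0316626307
phi(d1) = 0.3618695566; exp(-qT) = 1.0000000000; exp(-rT) = 0.9851119396
Theta = -S*exp(-qT)*phi(d1)*sigma/(2*sqrt(T)) - r*K*exp(-rT)*N(d2) + q*S*exp(-qT)*N(d1)
N(d1) = 0.6706333225; N(d2) = 0.5126294518; sqrt(T) = 1.0000000000
Term 1 = -110.7200 * 1.0000000000 * 0.3618695566 * 0.4100 / (2 * 1.0000000000) = -8.2135704479
Term 2 = -0.0150 * 102.0000 * 0.9851119396 * 0.5126294518 = -0.7726460121
Term 3 = 0 (no dividend yield, q = 0)
Theta = -8.2135704479 + (-0.7726460121) + (0.0000000000) = -8.986216

Answer: Theta = -8.986216


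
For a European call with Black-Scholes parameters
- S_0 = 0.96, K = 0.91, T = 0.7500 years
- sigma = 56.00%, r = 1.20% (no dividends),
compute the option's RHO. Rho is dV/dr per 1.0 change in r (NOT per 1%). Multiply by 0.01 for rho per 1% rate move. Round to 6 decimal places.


Answer: Rho = 0.307595

Derivation:
d1 = 0.3713366098; d2 = -0.1136376164
phi(d1) = 0.3723637901; exp(-qT) = 1.0000000000; exp(-rT) = 0.9910403788
N(d2) = 0.4547625335
Rho = K*T*exp(-rT)*N(d2) = 0.9100 * 0.7500 * 0.9910403788 * 0.4547625335 = 0.307595


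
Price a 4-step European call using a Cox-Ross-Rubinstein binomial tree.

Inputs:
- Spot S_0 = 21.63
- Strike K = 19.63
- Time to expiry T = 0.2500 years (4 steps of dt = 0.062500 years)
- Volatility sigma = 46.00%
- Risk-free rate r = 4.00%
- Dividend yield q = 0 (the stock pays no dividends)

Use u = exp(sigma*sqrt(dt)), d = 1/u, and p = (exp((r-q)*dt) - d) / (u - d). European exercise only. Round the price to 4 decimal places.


dt = T/N = 0.062500
u = exp(sigma*sqrt(dt)) = 1.121873; d = 1/u = 0.891366
p = (exp((r-q)*dt) - d) / (u - d) = 0.482141
Discount per step: exp(-r*dt) = 0.997503
Stock lattice S(k, i) with i counting down-moves:
  k=0: S(0,0) = 21.6300
  k=1: S(1,0) = 24.2661; S(1,1) = 19.2802
  k=2: S(2,0) = 27.2235; S(2,1) = 21.6300; S(2,2) = 17.1858
  k=3: S(3,0) = 30.5413; S(3,1) = 24.2661; S(3,2) = 19.2802; S(3,3) = 15.3188
  k=4: S(4,0) = 34.2635; S(4,1) = 27.2235; S(4,2) = 21.6300; S(4,3) = 17.1858; S(4,4) = 13.6547
Terminal payoffs V(N, i) = max(S_T - K, 0):
  V(4,0) = 14.633520; V(4,1) = 7.593518; V(4,2) = 2.000000; V(4,3) = 0.000000; V(4,4) = 0.000000
Backward induction: V(k, i) = exp(-r*dt) * [p * V(k+1, i) + (1-p) * V(k+1, i+1)].
  V(3,0) = exp(-r*dt) * [p*14.633520 + (1-p)*7.593518] = 10.960356
  V(3,1) = exp(-r*dt) * [p*7.593518 + (1-p)*2.000000] = 4.685136
  V(3,2) = exp(-r*dt) * [p*2.000000 + (1-p)*0.000000] = 0.961874
  V(3,3) = exp(-r*dt) * [p*0.000000 + (1-p)*0.000000] = 0.000000
  V(2,0) = exp(-r*dt) * [p*10.960356 + (1-p)*4.685136] = 7.691423
  V(2,1) = exp(-r*dt) * [p*4.685136 + (1-p)*0.961874] = 2.750127
  V(2,2) = exp(-r*dt) * [p*0.961874 + (1-p)*0.000000] = 0.462601
  V(1,0) = exp(-r*dt) * [p*7.691423 + (1-p)*2.750127] = 5.119712
  V(1,1) = exp(-r*dt) * [p*2.750127 + (1-p)*0.462601] = 1.561602
  V(0,0) = exp(-r*dt) * [p*5.119712 + (1-p)*1.561602] = 3.268930

Answer: Price = V(0,0) = 3.2689


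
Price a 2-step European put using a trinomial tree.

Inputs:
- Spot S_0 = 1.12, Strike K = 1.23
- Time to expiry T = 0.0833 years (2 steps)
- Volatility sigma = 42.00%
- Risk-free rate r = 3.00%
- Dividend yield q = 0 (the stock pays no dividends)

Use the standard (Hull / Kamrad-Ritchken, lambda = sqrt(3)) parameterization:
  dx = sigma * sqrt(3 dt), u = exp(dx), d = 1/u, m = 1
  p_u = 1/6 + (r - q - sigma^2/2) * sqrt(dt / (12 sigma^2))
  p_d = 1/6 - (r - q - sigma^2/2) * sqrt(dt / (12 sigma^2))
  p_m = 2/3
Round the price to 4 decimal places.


dt = T/N = 0.041650; dx = sigma*sqrt(3*dt) = 0.148463
u = exp(dx) = 1.160050; d = 1/u = 0.862032
p_u = 0.158503, p_m = 0.666667, p_d = 0.174830
Discount per step: exp(-r*dt) = 0.998751
Stock lattice S(k, j) with j the centered position index:
  k=0: S(0,+0) = 1.1200
  k=1: S(1,-1) = 0.9655; S(1,+0) = 1.1200; S(1,+1) = 1.2993
  k=2: S(2,-2) = 0.8323; S(2,-1) = 0.9655; S(2,+0) = 1.1200; S(2,+1) = 1.2993; S(2,+2) = 1.5072
Terminal payoffs V(N, j) = max(K - S_T, 0):
  V(2,-2) = 0.397729; V(2,-1) = 0.264524; V(2,+0) = 0.110000; V(2,+1) = 0.000000; V(2,+2) = 0.000000
Backward induction: V(k, j) = exp(-r*dt) * [p_u * V(k+1, j+1) + p_m * V(k+1, j) + p_d * V(k+1, j-1)]
  V(1,-1) = exp(-r*dt) * [p_u*0.110000 + p_m*0.264524 + p_d*0.397729] = 0.262991
  V(1,+0) = exp(-r*dt) * [p_u*0.000000 + p_m*0.110000 + p_d*0.264524] = 0.119431
  V(1,+1) = exp(-r*dt) * [p_u*0.000000 + p_m*0.000000 + p_d*0.110000] = 0.019207
  V(0,+0) = exp(-r*dt) * [p_u*0.019207 + p_m*0.119431 + p_d*0.262991] = 0.128483

Answer: Price = V(0,0) = 0.1285


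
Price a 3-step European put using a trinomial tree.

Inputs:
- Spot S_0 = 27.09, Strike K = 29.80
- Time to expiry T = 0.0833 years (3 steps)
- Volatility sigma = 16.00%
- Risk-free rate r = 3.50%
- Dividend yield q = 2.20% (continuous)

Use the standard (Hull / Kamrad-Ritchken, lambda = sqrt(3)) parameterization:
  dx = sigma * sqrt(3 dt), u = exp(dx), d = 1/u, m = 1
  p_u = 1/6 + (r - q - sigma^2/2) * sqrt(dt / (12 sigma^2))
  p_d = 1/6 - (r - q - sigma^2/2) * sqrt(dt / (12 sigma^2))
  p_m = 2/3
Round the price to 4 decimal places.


Answer: Price = V(0,0) = 2.6789

Derivation:
dt = T/N = 0.027767; dx = sigma*sqrt(3*dt) = 0.046179
u = exp(dx) = 1.047262; d = 1/u = 0.954871
p_u = 0.166727, p_m = 0.666667, p_d = 0.166607
Discount per step: exp(-r*dt) = 0.999029
Stock lattice S(k, j) with j the centered position index:
  k=0: S(0,+0) = 27.0900
  k=1: S(1,-1) = 25.8675; S(1,+0) = 27.0900; S(1,+1) = 28.3703
  k=2: S(2,-2) = 24.7001; S(2,-1) = 25.8675; S(2,+0) = 27.0900; S(2,+1) = 28.3703; S(2,+2) = 29.7111
  k=3: S(3,-3) = 23.5854; S(3,-2) = 24.7001; S(3,-1) = 25.8675; S(3,+0) = 27.0900; S(3,+1) = 28.3703; S(3,+2) = 29.7111; S(3,+3) = 31.1153
Terminal payoffs V(N, j) = max(K - S_T, 0):
  V(3,-3) = 6.214590; V(3,-2) = 5.099905; V(3,-1) = 3.932538; V(3,+0) = 2.710000; V(3,+1) = 1.429683; V(3,+2) = 0.088855; V(3,+3) = 0.000000
Backward induction: V(k, j) = exp(-r*dt) * [p_u * V(k+1, j+1) + p_m * V(k+1, j) + p_d * V(k+1, j-1)]
  V(2,-2) = exp(-r*dt) * [p_u*3.932538 + p_m*5.099905 + p_d*6.214590] = 5.086042
  V(2,-1) = exp(-r*dt) * [p_u*2.710000 + p_m*3.932538 + p_d*5.099905] = 3.919389
  V(2,+0) = exp(-r*dt) * [p_u*1.429683 + p_m*2.710000 + p_d*3.932538] = 2.697597
  V(2,+1) = exp(-r*dt) * [p_u*0.088855 + p_m*1.429683 + p_d*2.710000] = 1.418061
  V(2,+2) = exp(-r*dt) * [p_u*0.000000 + p_m*0.088855 + p_d*1.429683] = 0.297142
  V(1,-1) = exp(-r*dt) * [p_u*2.697597 + p_m*3.919389 + p_d*5.086042] = 3.906257
  V(1,+0) = exp(-r*dt) * [p_u*1.418061 + p_m*2.697597 + p_d*3.919389] = 2.685212
  V(1,+1) = exp(-r*dt) * [p_u*0.297142 + p_m*1.418061 + p_d*2.697597] = 1.442950
  V(0,+0) = exp(-r*dt) * [p_u*1.442950 + p_m*2.685212 + p_d*3.906257] = 2.678923


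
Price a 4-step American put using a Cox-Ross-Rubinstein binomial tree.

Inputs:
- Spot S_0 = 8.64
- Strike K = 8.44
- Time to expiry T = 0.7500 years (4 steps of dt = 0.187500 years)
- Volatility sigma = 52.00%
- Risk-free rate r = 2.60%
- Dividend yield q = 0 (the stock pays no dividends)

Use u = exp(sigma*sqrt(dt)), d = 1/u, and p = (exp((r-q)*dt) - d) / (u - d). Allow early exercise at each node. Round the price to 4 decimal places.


dt = T/N = 0.187500
u = exp(sigma*sqrt(dt)) = 1.252531; d = 1/u = 0.798383
p = (exp((r-q)*dt) - d) / (u - d) = 0.454706
Discount per step: exp(-r*dt) = 0.995137
Stock lattice S(k, i) with i counting down-moves:
  k=0: S(0,0) = 8.6400
  k=1: S(1,0) = 10.8219; S(1,1) = 6.8980
  k=2: S(2,0) = 13.5547; S(2,1) = 8.6400; S(2,2) = 5.5073
  k=3: S(3,0) = 16.9777; S(3,1) = 10.8219; S(3,2) = 6.8980; S(3,3) = 4.3969
  k=4: S(4,0) = 21.2651; S(4,1) = 13.5547; S(4,2) = 8.6400; S(4,3) = 5.5073; S(4,4) = 3.5104
Terminal payoffs V(N, i) = max(K - S_T, 0):
  V(4,0) = 0.000000; V(4,1) = 0.000000; V(4,2) = 0.000000; V(4,3) = 2.932728; V(4,4) = 4.929578
Backward induction: V(k, i) = exp(-r*dt) * [p * V(k+1, i) + (1-p) * V(k+1, i+1)]; then take max(V_cont, immediate exercise) for American.
  V(3,0) = exp(-r*dt) * [p*0.000000 + (1-p)*0.000000] = 0.000000; exercise = 0.000000; V(3,0) = max -> 0.000000
  V(3,1) = exp(-r*dt) * [p*0.000000 + (1-p)*0.000000] = 0.000000; exercise = 0.000000; V(3,1) = max -> 0.000000
  V(3,2) = exp(-r*dt) * [p*0.000000 + (1-p)*2.932728] = 1.591423; exercise = 1.541969; V(3,2) = max -> 1.591423
  V(3,3) = exp(-r*dt) * [p*2.932728 + (1-p)*4.929578] = 4.002042; exercise = 4.043087; V(3,3) = max -> 4.043087
  V(2,0) = exp(-r*dt) * [p*0.000000 + (1-p)*0.000000] = 0.000000; exercise = 0.000000; V(2,0) = max -> 0.000000
  V(2,1) = exp(-r*dt) * [p*0.000000 + (1-p)*1.591423] = 0.863574; exercise = 0.000000; V(2,1) = max -> 0.863574
  V(2,2) = exp(-r*dt) * [p*1.591423 + (1-p)*4.043087] = 2.914061; exercise = 2.932728; V(2,2) = max -> 2.932728
  V(1,0) = exp(-r*dt) * [p*0.000000 + (1-p)*0.863574] = 0.468612; exercise = 0.000000; V(1,0) = max -> 0.468612
  V(1,1) = exp(-r*dt) * [p*0.863574 + (1-p)*2.932728] = 1.982185; exercise = 1.541969; V(1,1) = max -> 1.982185
  V(0,0) = exp(-r*dt) * [p*0.468612 + (1-p)*1.982185] = 1.287663; exercise = 0.000000; V(0,0) = max -> 1.287663

Answer: Price = V(0,0) = 1.2877


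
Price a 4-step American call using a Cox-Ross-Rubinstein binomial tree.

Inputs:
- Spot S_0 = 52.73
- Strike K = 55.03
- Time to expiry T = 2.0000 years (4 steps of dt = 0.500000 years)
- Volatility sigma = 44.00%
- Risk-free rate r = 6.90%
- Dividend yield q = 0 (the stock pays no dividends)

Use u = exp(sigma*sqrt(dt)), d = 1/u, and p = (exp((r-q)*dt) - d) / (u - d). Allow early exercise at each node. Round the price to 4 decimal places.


dt = T/N = 0.500000
u = exp(sigma*sqrt(dt)) = 1.364963; d = 1/u = 0.732621
p = (exp((r-q)*dt) - d) / (u - d) = 0.478351
Discount per step: exp(-r*dt) = 0.966088
Stock lattice S(k, i) with i counting down-moves:
  k=0: S(0,0) = 52.7300
  k=1: S(1,0) = 71.9745; S(1,1) = 38.6311
  k=2: S(2,0) = 98.2425; S(2,1) = 52.7300; S(2,2) = 28.3019
  k=3: S(3,0) = 134.0973; S(3,1) = 71.9745; S(3,2) = 38.6311; S(3,3) = 20.7346
  k=4: S(4,0) = 183.0378; S(4,1) = 98.2425; S(4,2) = 52.7300; S(4,3) = 28.3019; S(4,4) = 15.1906
Terminal payoffs V(N, i) = max(S_T - K, 0):
  V(4,0) = 128.007763; V(4,1) = 43.212462; V(4,2) = 0.000000; V(4,3) = 0.000000; V(4,4) = 0.000000
Backward induction: V(k, i) = exp(-r*dt) * [p * V(k+1, i) + (1-p) * V(k+1, i+1)]; then take max(V_cont, immediate exercise) for American.
  V(3,0) = exp(-r*dt) * [p*128.007763 + (1-p)*43.212462] = 80.933438; exercise = 79.067280; V(3,0) = max -> 80.933438
  V(3,1) = exp(-r*dt) * [p*43.212462 + (1-p)*0.000000] = 19.969739; exercise = 16.944475; V(3,1) = max -> 19.969739
  V(3,2) = exp(-r*dt) * [p*0.000000 + (1-p)*0.000000] = 0.000000; exercise = 0.000000; V(3,2) = max -> 0.000000
  V(3,3) = exp(-r*dt) * [p*0.000000 + (1-p)*0.000000] = 0.000000; exercise = 0.000000; V(3,3) = max -> 0.000000
  V(2,0) = exp(-r*dt) * [p*80.933438 + (1-p)*19.969739] = 47.465637; exercise = 43.212462; V(2,0) = max -> 47.465637
  V(2,1) = exp(-r*dt) * [p*19.969739 + (1-p)*0.000000] = 9.228599; exercise = 0.000000; V(2,1) = max -> 9.228599
  V(2,2) = exp(-r*dt) * [p*0.000000 + (1-p)*0.000000] = 0.000000; exercise = 0.000000; V(2,2) = max -> 0.000000
  V(1,0) = exp(-r*dt) * [p*47.465637 + (1-p)*9.228599] = 26.586093; exercise = 16.944475; V(1,0) = max -> 26.586093
  V(1,1) = exp(-r*dt) * [p*9.228599 + (1-p)*0.000000] = 4.264805; exercise = 0.000000; V(1,1) = max -> 4.264805
  V(0,0) = exp(-r*dt) * [p*26.586093 + (1-p)*4.264805] = 14.435497; exercise = 0.000000; V(0,0) = max -> 14.435497

Answer: Price = V(0,0) = 14.4355


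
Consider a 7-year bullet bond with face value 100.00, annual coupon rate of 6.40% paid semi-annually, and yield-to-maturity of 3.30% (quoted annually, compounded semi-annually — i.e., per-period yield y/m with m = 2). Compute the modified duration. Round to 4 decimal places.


Answer: Modified duration = 5.7780

Derivation:
Coupon per period c = face * coupon_rate / m = 3.200000
Periods per year m = 2; per-period yield y/m = 0.016500
Number of cashflows N = 14
Cashflows (t years, CF_t, discount factor 1/(1+y/m)^(m*t), PV):
  t = 0.5000: CF_t = 3.200000, DF = 0.983768, PV = 3.148057
  t = 1.0000: CF_t = 3.200000, DF = 0.967799, PV = 3.096957
  t = 1.5000: CF_t = 3.200000, DF = 0.952090, PV = 3.046687
  t = 2.0000: CF_t = 3.200000, DF = 0.936635, PV = 2.997233
  t = 2.5000: CF_t = 3.200000, DF = 0.921432, PV = 2.948581
  t = 3.0000: CF_t = 3.200000, DF = 0.906475, PV = 2.900719
  t = 3.5000: CF_t = 3.200000, DF = 0.891761, PV = 2.853634
  t = 4.0000: CF_t = 3.200000, DF = 0.877285, PV = 2.807314
  t = 4.5000: CF_t = 3.200000, DF = 0.863045, PV = 2.761745
  t = 5.0000: CF_t = 3.200000, DF = 0.849036, PV = 2.716916
  t = 5.5000: CF_t = 3.200000, DF = 0.835254, PV = 2.672814
  t = 6.0000: CF_t = 3.200000, DF = 0.821696, PV = 2.629429
  t = 6.5000: CF_t = 3.200000, DF = 0.808359, PV = 2.586747
  t = 7.0000: CF_t = 103.200000, DF = 0.795237, PV = 82.068470
Price P = sum_t PV_t = 119.235302
First compute Macaulay numerator sum_t t * PV_t:
  t * PV_t at t = 0.5000: 1.574029
  t * PV_t at t = 1.0000: 3.096957
  t * PV_t at t = 1.5000: 4.570030
  t * PV_t at t = 2.0000: 5.994465
  t * PV_t at t = 2.5000: 7.371453
  t * PV_t at t = 3.0000: 8.702157
  t * PV_t at t = 3.5000: 9.987720
  t * PV_t at t = 4.0000: 11.229254
  t * PV_t at t = 4.5000: 12.427851
  t * PV_t at t = 5.0000: 13.584578
  t * PV_t at t = 5.5000: 14.700478
  t * PV_t at t = 6.0000: 15.776572
  t * PV_t at t = 6.5000: 16.813857
  t * PV_t at t = 7.0000: 574.479288
Macaulay duration D = 700.308689 / 119.235302 = 5.873333
Modified duration = D / (1 + y/m) = 5.873333 / (1 + 0.016500) = 5.777997
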